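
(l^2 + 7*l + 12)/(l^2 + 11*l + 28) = (l + 3)/(l + 7)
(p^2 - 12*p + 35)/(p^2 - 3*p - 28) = (p - 5)/(p + 4)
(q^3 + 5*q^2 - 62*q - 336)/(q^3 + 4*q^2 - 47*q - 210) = (q^2 - q - 56)/(q^2 - 2*q - 35)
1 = 1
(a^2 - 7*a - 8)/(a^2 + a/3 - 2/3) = 3*(a - 8)/(3*a - 2)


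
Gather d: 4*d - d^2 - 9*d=-d^2 - 5*d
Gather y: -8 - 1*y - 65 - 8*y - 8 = -9*y - 81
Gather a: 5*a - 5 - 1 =5*a - 6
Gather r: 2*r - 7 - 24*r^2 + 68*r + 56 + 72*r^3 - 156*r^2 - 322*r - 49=72*r^3 - 180*r^2 - 252*r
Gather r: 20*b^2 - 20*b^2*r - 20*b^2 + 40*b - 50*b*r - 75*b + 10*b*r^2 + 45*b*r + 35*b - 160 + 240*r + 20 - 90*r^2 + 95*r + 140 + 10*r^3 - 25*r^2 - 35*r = 10*r^3 + r^2*(10*b - 115) + r*(-20*b^2 - 5*b + 300)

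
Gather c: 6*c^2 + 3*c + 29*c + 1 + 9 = 6*c^2 + 32*c + 10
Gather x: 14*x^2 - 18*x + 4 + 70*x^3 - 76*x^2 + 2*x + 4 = 70*x^3 - 62*x^2 - 16*x + 8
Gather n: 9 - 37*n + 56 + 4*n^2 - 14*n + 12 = 4*n^2 - 51*n + 77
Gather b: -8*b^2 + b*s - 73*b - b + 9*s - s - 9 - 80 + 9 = -8*b^2 + b*(s - 74) + 8*s - 80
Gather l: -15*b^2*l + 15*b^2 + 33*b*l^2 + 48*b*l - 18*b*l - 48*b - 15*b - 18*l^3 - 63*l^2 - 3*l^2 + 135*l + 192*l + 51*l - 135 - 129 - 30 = 15*b^2 - 63*b - 18*l^3 + l^2*(33*b - 66) + l*(-15*b^2 + 30*b + 378) - 294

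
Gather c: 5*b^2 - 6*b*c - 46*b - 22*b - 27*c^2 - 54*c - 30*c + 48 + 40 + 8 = 5*b^2 - 68*b - 27*c^2 + c*(-6*b - 84) + 96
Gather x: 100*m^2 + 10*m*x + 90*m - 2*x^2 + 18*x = 100*m^2 + 90*m - 2*x^2 + x*(10*m + 18)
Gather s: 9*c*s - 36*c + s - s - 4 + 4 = 9*c*s - 36*c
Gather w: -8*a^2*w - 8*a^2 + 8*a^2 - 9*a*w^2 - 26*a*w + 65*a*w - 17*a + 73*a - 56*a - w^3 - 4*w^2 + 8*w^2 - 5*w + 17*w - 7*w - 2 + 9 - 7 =-w^3 + w^2*(4 - 9*a) + w*(-8*a^2 + 39*a + 5)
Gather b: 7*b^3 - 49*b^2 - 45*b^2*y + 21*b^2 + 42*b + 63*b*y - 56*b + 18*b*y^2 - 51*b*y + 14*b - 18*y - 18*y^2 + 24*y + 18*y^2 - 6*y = 7*b^3 + b^2*(-45*y - 28) + b*(18*y^2 + 12*y)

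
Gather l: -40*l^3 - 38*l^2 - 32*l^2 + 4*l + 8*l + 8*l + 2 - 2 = -40*l^3 - 70*l^2 + 20*l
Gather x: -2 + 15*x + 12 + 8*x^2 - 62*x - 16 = 8*x^2 - 47*x - 6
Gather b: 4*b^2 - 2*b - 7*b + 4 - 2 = 4*b^2 - 9*b + 2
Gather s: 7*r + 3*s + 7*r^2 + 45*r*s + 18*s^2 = 7*r^2 + 7*r + 18*s^2 + s*(45*r + 3)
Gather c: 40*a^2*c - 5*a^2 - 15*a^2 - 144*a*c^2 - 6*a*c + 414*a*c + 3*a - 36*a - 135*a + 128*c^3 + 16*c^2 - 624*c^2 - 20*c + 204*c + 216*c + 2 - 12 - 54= -20*a^2 - 168*a + 128*c^3 + c^2*(-144*a - 608) + c*(40*a^2 + 408*a + 400) - 64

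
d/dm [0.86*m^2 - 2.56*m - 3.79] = 1.72*m - 2.56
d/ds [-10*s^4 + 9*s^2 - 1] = -40*s^3 + 18*s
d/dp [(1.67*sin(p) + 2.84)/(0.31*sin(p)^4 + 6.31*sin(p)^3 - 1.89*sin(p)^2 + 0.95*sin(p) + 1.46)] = (-1.5531*sin(p)^4 - 24.597*sin(p)^3 - 50.6049*sin(p)^2 + 10.7352*sin(p) - 0.2598)*cos(p)/(0.0961*sin(p)^8 + 3.9122*sin(p)^7 + 38.6443*sin(p)^6 - 23.2628*sin(p)^5 + 16.4663*sin(p)^4 + 14.8342*sin(p)^3 - 4.6163*sin(p)^2 + 2.774*sin(p) + 2.1316)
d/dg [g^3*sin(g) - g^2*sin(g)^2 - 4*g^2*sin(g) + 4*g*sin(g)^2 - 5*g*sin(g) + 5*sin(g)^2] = g^3*cos(g) + 3*g^2*sin(g) - g^2*sin(2*g) - 4*g^2*cos(g) - 2*g*sin(g)^2 - 8*g*sin(g) + 4*g*sin(2*g) - 5*g*cos(g) + 4*sin(g)^2 - 5*sin(g) + 5*sin(2*g)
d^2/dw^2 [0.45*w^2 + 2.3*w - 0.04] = 0.900000000000000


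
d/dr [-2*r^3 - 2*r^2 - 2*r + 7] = -6*r^2 - 4*r - 2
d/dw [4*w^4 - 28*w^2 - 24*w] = 16*w^3 - 56*w - 24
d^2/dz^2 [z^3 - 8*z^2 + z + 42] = 6*z - 16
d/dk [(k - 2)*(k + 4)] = 2*k + 2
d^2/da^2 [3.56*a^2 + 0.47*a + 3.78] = 7.12000000000000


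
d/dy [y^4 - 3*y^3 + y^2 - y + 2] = 4*y^3 - 9*y^2 + 2*y - 1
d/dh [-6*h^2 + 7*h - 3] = 7 - 12*h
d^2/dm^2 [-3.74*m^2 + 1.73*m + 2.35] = -7.48000000000000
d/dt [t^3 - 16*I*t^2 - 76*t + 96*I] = 3*t^2 - 32*I*t - 76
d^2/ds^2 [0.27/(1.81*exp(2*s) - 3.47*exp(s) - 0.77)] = ((0.9369 - 1.9548*exp(s))*(-1.81*exp(2*s) + 3.47*exp(s) + 0.77) - 0.27*(3.62*exp(s) - 3.47)*(7.24*exp(s) - 6.94)*exp(s))*exp(s)/(-1.81*exp(2*s) + 3.47*exp(s) + 0.77)^3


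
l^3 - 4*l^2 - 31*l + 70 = (l - 7)*(l - 2)*(l + 5)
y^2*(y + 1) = y^3 + y^2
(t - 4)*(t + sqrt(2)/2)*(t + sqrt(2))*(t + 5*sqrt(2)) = t^4 - 4*t^3 + 13*sqrt(2)*t^3/2 - 26*sqrt(2)*t^2 + 16*t^2 - 64*t + 5*sqrt(2)*t - 20*sqrt(2)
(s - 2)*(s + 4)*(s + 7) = s^3 + 9*s^2 + 6*s - 56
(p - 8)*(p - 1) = p^2 - 9*p + 8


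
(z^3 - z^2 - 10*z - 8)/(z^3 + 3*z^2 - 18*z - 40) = (z + 1)/(z + 5)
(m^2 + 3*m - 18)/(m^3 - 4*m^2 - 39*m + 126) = 1/(m - 7)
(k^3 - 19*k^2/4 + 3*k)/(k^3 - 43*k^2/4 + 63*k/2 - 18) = k/(k - 6)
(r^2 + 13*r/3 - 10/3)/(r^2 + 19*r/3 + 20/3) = (3*r - 2)/(3*r + 4)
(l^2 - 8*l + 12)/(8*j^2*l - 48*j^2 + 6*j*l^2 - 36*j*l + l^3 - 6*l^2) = (l - 2)/(8*j^2 + 6*j*l + l^2)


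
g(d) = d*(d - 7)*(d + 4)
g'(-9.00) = 269.00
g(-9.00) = -720.00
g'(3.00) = -19.00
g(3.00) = -84.00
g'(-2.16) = -1.04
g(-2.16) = 36.41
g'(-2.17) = -0.85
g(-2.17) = 36.41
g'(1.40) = -30.52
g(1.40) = -42.34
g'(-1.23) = -16.08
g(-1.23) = 28.04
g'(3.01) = -18.88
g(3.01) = -84.19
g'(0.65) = -30.63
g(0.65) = -19.19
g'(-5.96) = 114.32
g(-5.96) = -151.39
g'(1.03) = -31.00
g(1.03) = -30.93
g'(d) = d*(d - 7) + d*(d + 4) + (d - 7)*(d + 4) = 3*d^2 - 6*d - 28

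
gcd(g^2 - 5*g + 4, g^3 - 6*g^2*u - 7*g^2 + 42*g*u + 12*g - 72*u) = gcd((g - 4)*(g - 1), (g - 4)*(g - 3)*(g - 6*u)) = g - 4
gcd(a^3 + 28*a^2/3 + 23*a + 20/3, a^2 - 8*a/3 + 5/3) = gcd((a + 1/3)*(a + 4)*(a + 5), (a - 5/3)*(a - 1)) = 1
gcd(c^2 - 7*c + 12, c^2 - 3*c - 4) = c - 4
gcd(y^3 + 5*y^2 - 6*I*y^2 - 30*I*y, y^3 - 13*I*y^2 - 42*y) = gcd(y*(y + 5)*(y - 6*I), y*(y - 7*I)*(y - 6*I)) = y^2 - 6*I*y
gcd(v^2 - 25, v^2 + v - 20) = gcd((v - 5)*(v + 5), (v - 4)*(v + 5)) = v + 5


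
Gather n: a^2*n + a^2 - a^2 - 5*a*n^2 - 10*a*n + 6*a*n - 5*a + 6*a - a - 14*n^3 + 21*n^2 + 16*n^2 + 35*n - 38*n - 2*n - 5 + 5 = -14*n^3 + n^2*(37 - 5*a) + n*(a^2 - 4*a - 5)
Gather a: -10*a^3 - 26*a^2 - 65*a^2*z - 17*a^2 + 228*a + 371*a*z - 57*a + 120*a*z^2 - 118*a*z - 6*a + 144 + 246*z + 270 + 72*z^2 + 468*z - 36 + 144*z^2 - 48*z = -10*a^3 + a^2*(-65*z - 43) + a*(120*z^2 + 253*z + 165) + 216*z^2 + 666*z + 378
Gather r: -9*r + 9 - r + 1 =10 - 10*r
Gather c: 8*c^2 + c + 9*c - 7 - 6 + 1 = 8*c^2 + 10*c - 12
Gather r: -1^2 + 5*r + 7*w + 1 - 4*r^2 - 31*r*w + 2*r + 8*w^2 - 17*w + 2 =-4*r^2 + r*(7 - 31*w) + 8*w^2 - 10*w + 2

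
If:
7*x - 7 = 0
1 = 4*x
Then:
No Solution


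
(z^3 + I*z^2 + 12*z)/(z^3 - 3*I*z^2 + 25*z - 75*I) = z*(z + 4*I)/(z^2 + 25)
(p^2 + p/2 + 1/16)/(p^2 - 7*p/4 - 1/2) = (p + 1/4)/(p - 2)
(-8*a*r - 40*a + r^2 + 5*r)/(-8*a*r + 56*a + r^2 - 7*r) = (r + 5)/(r - 7)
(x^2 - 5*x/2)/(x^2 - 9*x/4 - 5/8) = 4*x/(4*x + 1)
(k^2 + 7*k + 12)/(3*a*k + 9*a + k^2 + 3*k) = (k + 4)/(3*a + k)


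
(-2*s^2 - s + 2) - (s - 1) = -2*s^2 - 2*s + 3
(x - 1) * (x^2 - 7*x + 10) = x^3 - 8*x^2 + 17*x - 10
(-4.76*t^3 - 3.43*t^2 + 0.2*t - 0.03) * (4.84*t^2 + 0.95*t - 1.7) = -23.0384*t^5 - 21.1232*t^4 + 5.8015*t^3 + 5.8758*t^2 - 0.3685*t + 0.051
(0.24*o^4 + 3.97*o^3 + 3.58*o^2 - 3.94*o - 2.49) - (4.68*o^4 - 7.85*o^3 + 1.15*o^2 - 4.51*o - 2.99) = -4.44*o^4 + 11.82*o^3 + 2.43*o^2 + 0.57*o + 0.5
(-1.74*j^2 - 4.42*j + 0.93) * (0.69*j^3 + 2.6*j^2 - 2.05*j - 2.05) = -1.2006*j^5 - 7.5738*j^4 - 7.2833*j^3 + 15.046*j^2 + 7.1545*j - 1.9065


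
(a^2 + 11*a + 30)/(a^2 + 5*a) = (a + 6)/a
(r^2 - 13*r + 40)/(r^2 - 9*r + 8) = (r - 5)/(r - 1)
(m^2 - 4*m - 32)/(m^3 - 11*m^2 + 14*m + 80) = (m + 4)/(m^2 - 3*m - 10)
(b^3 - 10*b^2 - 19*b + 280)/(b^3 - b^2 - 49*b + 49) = (b^2 - 3*b - 40)/(b^2 + 6*b - 7)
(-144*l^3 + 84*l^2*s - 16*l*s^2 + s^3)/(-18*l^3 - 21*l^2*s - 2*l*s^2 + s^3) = (24*l^2 - 10*l*s + s^2)/(3*l^2 + 4*l*s + s^2)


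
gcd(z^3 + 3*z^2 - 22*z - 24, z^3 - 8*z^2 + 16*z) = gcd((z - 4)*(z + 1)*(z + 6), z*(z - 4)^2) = z - 4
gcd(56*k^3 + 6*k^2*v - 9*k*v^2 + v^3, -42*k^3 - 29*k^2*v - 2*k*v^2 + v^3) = -14*k^2 - 5*k*v + v^2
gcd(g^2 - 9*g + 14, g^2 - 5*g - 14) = g - 7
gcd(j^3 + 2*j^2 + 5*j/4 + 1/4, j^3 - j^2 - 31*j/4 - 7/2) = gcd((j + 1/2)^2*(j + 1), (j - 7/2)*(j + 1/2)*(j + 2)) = j + 1/2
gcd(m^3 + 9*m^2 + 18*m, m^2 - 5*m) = m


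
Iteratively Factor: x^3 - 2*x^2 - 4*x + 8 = (x - 2)*(x^2 - 4) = (x - 2)^2*(x + 2)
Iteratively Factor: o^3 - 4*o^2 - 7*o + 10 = (o - 1)*(o^2 - 3*o - 10) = (o - 5)*(o - 1)*(o + 2)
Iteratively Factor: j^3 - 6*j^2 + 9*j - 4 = (j - 1)*(j^2 - 5*j + 4) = (j - 1)^2*(j - 4)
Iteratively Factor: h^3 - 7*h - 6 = (h - 3)*(h^2 + 3*h + 2) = (h - 3)*(h + 1)*(h + 2)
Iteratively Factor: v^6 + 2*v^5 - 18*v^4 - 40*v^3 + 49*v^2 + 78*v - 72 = (v - 1)*(v^5 + 3*v^4 - 15*v^3 - 55*v^2 - 6*v + 72) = (v - 1)^2*(v^4 + 4*v^3 - 11*v^2 - 66*v - 72) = (v - 4)*(v - 1)^2*(v^3 + 8*v^2 + 21*v + 18) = (v - 4)*(v - 1)^2*(v + 3)*(v^2 + 5*v + 6) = (v - 4)*(v - 1)^2*(v + 3)^2*(v + 2)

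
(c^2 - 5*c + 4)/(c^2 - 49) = (c^2 - 5*c + 4)/(c^2 - 49)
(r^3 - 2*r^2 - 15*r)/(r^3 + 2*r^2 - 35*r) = (r + 3)/(r + 7)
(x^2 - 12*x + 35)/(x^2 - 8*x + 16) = (x^2 - 12*x + 35)/(x^2 - 8*x + 16)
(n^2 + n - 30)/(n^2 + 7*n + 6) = (n - 5)/(n + 1)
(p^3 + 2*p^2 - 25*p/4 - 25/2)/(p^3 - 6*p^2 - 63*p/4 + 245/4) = (2*p^2 + 9*p + 10)/(2*p^2 - 7*p - 49)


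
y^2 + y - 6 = (y - 2)*(y + 3)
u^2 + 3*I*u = u*(u + 3*I)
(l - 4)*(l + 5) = l^2 + l - 20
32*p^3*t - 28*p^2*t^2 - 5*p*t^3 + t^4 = t*(-8*p + t)*(-p + t)*(4*p + t)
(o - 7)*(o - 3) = o^2 - 10*o + 21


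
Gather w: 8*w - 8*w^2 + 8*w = -8*w^2 + 16*w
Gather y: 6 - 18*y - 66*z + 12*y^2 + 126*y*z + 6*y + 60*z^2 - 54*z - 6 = 12*y^2 + y*(126*z - 12) + 60*z^2 - 120*z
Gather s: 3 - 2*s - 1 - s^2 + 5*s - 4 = -s^2 + 3*s - 2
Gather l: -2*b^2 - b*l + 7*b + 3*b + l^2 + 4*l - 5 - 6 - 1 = -2*b^2 + 10*b + l^2 + l*(4 - b) - 12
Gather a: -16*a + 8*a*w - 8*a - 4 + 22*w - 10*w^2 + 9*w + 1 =a*(8*w - 24) - 10*w^2 + 31*w - 3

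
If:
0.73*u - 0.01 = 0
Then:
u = 0.01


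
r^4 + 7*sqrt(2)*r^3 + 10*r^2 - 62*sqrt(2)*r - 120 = (r - 2*sqrt(2))*(r + sqrt(2))*(r + 3*sqrt(2))*(r + 5*sqrt(2))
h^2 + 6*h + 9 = (h + 3)^2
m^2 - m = m*(m - 1)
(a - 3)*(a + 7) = a^2 + 4*a - 21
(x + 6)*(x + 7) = x^2 + 13*x + 42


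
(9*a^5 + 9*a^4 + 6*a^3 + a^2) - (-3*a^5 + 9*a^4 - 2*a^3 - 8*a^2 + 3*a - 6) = 12*a^5 + 8*a^3 + 9*a^2 - 3*a + 6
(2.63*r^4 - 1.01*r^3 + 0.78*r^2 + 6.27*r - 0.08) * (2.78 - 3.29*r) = -8.6527*r^5 + 10.6343*r^4 - 5.374*r^3 - 18.4599*r^2 + 17.6938*r - 0.2224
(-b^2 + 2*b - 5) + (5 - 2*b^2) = -3*b^2 + 2*b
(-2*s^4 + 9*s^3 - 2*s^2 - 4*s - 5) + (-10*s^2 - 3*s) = -2*s^4 + 9*s^3 - 12*s^2 - 7*s - 5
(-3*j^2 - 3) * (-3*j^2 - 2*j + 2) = 9*j^4 + 6*j^3 + 3*j^2 + 6*j - 6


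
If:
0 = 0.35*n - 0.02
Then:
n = 0.06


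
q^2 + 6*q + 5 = (q + 1)*(q + 5)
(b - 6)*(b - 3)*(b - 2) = b^3 - 11*b^2 + 36*b - 36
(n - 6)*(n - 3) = n^2 - 9*n + 18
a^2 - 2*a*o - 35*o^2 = (a - 7*o)*(a + 5*o)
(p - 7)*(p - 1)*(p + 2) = p^3 - 6*p^2 - 9*p + 14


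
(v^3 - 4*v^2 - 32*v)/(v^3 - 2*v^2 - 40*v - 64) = v/(v + 2)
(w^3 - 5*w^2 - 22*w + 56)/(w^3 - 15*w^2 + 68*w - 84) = (w + 4)/(w - 6)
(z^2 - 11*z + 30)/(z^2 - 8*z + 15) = (z - 6)/(z - 3)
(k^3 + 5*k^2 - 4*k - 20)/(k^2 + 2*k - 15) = (k^2 - 4)/(k - 3)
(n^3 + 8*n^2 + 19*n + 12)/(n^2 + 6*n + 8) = (n^2 + 4*n + 3)/(n + 2)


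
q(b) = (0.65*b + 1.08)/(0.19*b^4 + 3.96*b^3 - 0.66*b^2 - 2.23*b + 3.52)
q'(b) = (0.65*b + 1.08)*(-0.76*b^3 - 11.88*b^2 + 1.32*b + 2.23)/(0.19*b^4 + 3.96*b^3 - 0.66*b^2 - 2.23*b + 3.52)^2 + 0.65/(0.19*b^4 + 3.96*b^3 - 0.66*b^2 - 2.23*b + 3.52)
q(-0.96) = 0.27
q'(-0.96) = -1.07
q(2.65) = 0.04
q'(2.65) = -0.04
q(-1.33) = -0.06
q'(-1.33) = -0.54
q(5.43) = 0.01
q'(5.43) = -0.00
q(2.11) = 0.07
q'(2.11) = -0.08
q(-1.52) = -0.01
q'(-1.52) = -0.13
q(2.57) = 0.04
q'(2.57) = -0.04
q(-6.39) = 0.00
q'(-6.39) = 0.00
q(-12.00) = 0.00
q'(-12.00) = 0.00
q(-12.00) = 0.00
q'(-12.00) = 0.00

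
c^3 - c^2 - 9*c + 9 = (c - 3)*(c - 1)*(c + 3)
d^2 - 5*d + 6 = (d - 3)*(d - 2)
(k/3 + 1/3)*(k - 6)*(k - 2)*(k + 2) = k^4/3 - 5*k^3/3 - 10*k^2/3 + 20*k/3 + 8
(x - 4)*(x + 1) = x^2 - 3*x - 4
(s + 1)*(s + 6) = s^2 + 7*s + 6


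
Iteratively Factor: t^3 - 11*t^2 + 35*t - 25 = (t - 5)*(t^2 - 6*t + 5) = (t - 5)*(t - 1)*(t - 5)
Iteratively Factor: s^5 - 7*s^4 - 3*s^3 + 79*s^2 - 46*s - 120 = (s - 4)*(s^4 - 3*s^3 - 15*s^2 + 19*s + 30) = (s - 4)*(s + 3)*(s^3 - 6*s^2 + 3*s + 10) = (s - 4)*(s - 2)*(s + 3)*(s^2 - 4*s - 5) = (s - 4)*(s - 2)*(s + 1)*(s + 3)*(s - 5)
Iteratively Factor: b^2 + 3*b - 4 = (b - 1)*(b + 4)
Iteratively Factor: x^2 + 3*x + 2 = (x + 1)*(x + 2)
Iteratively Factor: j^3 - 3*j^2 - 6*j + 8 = (j - 1)*(j^2 - 2*j - 8) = (j - 1)*(j + 2)*(j - 4)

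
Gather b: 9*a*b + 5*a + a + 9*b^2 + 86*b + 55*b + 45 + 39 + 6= 6*a + 9*b^2 + b*(9*a + 141) + 90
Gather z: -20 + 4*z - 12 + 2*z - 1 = 6*z - 33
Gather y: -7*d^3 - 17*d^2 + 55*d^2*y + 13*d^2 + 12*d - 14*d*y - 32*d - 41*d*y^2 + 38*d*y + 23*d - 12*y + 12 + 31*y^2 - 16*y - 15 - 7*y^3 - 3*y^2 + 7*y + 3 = -7*d^3 - 4*d^2 + 3*d - 7*y^3 + y^2*(28 - 41*d) + y*(55*d^2 + 24*d - 21)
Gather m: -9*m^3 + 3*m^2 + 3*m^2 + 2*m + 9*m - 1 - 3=-9*m^3 + 6*m^2 + 11*m - 4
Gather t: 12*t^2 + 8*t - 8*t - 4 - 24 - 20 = 12*t^2 - 48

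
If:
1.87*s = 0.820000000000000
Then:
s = 0.44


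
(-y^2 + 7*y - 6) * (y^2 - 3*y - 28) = -y^4 + 10*y^3 + y^2 - 178*y + 168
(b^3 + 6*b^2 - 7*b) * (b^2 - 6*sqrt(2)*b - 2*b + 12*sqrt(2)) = b^5 - 6*sqrt(2)*b^4 + 4*b^4 - 24*sqrt(2)*b^3 - 19*b^3 + 14*b^2 + 114*sqrt(2)*b^2 - 84*sqrt(2)*b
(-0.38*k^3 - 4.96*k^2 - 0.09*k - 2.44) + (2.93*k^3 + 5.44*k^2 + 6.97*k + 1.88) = 2.55*k^3 + 0.48*k^2 + 6.88*k - 0.56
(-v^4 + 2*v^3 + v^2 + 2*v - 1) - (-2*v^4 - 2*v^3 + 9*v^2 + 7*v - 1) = v^4 + 4*v^3 - 8*v^2 - 5*v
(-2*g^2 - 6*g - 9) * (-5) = 10*g^2 + 30*g + 45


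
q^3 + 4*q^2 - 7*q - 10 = (q - 2)*(q + 1)*(q + 5)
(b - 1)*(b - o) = b^2 - b*o - b + o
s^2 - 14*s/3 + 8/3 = (s - 4)*(s - 2/3)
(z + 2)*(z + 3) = z^2 + 5*z + 6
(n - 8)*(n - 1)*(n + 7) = n^3 - 2*n^2 - 55*n + 56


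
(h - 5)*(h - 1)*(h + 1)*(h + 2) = h^4 - 3*h^3 - 11*h^2 + 3*h + 10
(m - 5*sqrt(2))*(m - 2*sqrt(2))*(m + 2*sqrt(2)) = m^3 - 5*sqrt(2)*m^2 - 8*m + 40*sqrt(2)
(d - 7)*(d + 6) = d^2 - d - 42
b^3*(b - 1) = b^4 - b^3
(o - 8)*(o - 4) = o^2 - 12*o + 32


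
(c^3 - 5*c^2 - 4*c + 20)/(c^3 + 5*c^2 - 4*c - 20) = (c - 5)/(c + 5)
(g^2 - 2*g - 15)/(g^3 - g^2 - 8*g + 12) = (g - 5)/(g^2 - 4*g + 4)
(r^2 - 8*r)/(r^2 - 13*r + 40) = r/(r - 5)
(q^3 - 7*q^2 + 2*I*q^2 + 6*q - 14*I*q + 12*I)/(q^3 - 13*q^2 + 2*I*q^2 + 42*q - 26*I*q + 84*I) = (q - 1)/(q - 7)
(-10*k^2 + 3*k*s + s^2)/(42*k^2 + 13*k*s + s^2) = (-10*k^2 + 3*k*s + s^2)/(42*k^2 + 13*k*s + s^2)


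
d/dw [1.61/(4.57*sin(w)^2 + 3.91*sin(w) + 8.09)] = -(14.7154*sin(w) + 6.2951)*cos(w)/(4.57*sin(w)^2 + 3.91*sin(w) + 8.09)^2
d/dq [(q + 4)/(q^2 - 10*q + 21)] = (q^2 - 10*q - 2*(q - 5)*(q + 4) + 21)/(q^2 - 10*q + 21)^2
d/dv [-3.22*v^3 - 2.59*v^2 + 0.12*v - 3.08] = -9.66*v^2 - 5.18*v + 0.12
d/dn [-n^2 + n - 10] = 1 - 2*n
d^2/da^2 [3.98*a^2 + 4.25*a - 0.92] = 7.96000000000000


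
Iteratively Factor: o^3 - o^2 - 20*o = (o)*(o^2 - o - 20) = o*(o + 4)*(o - 5)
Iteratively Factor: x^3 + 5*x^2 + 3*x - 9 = (x + 3)*(x^2 + 2*x - 3) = (x - 1)*(x + 3)*(x + 3)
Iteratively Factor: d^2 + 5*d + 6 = (d + 2)*(d + 3)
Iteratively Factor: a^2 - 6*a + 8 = (a - 2)*(a - 4)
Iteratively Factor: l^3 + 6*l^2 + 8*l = (l + 4)*(l^2 + 2*l) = l*(l + 4)*(l + 2)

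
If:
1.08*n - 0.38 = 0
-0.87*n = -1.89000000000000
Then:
No Solution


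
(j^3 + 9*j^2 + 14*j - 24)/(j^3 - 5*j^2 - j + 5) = (j^2 + 10*j + 24)/(j^2 - 4*j - 5)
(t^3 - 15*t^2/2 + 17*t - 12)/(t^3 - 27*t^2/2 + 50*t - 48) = (t - 2)/(t - 8)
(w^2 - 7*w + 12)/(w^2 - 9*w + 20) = (w - 3)/(w - 5)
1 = 1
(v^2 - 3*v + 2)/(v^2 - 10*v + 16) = (v - 1)/(v - 8)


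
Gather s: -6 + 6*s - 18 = 6*s - 24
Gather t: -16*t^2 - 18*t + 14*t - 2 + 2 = -16*t^2 - 4*t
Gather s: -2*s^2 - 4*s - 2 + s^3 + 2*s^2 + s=s^3 - 3*s - 2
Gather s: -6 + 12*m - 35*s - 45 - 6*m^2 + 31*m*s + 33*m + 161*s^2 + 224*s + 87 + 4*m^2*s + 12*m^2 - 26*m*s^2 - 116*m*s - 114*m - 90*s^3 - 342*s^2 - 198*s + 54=6*m^2 - 69*m - 90*s^3 + s^2*(-26*m - 181) + s*(4*m^2 - 85*m - 9) + 90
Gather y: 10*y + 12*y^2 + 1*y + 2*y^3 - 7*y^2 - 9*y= 2*y^3 + 5*y^2 + 2*y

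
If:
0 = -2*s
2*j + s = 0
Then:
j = 0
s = 0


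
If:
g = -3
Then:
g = -3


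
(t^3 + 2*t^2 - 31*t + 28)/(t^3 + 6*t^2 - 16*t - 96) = (t^2 + 6*t - 7)/(t^2 + 10*t + 24)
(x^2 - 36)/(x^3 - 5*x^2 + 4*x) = (x^2 - 36)/(x*(x^2 - 5*x + 4))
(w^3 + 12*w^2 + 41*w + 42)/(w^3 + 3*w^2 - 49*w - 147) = (w + 2)/(w - 7)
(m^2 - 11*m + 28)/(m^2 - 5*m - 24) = (-m^2 + 11*m - 28)/(-m^2 + 5*m + 24)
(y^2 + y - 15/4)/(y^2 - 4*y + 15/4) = (2*y + 5)/(2*y - 5)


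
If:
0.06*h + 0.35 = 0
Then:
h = -5.83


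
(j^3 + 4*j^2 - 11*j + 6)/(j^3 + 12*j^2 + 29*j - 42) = (j - 1)/(j + 7)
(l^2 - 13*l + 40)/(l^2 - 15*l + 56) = (l - 5)/(l - 7)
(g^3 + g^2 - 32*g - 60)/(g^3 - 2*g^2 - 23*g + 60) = (g^2 - 4*g - 12)/(g^2 - 7*g + 12)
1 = 1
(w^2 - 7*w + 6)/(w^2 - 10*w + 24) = (w - 1)/(w - 4)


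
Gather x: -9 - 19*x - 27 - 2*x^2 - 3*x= -2*x^2 - 22*x - 36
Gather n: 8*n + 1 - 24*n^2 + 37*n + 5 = -24*n^2 + 45*n + 6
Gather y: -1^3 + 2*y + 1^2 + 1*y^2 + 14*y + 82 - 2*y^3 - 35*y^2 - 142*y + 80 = -2*y^3 - 34*y^2 - 126*y + 162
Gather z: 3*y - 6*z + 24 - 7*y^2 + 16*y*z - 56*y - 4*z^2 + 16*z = -7*y^2 - 53*y - 4*z^2 + z*(16*y + 10) + 24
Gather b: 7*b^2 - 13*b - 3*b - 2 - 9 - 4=7*b^2 - 16*b - 15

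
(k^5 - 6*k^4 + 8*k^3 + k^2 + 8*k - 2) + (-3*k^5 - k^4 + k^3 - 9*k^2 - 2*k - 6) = -2*k^5 - 7*k^4 + 9*k^3 - 8*k^2 + 6*k - 8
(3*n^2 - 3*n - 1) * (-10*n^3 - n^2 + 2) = -30*n^5 + 27*n^4 + 13*n^3 + 7*n^2 - 6*n - 2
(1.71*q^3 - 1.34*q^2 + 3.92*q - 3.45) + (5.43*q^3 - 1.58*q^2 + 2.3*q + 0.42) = 7.14*q^3 - 2.92*q^2 + 6.22*q - 3.03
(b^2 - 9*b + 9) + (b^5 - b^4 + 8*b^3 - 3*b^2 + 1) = b^5 - b^4 + 8*b^3 - 2*b^2 - 9*b + 10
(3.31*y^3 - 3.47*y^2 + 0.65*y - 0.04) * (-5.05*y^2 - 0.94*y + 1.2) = -16.7155*y^5 + 14.4121*y^4 + 3.9513*y^3 - 4.573*y^2 + 0.8176*y - 0.048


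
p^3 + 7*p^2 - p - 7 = (p - 1)*(p + 1)*(p + 7)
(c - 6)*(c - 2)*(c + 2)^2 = c^4 - 4*c^3 - 16*c^2 + 16*c + 48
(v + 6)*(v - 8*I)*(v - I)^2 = v^4 + 6*v^3 - 10*I*v^3 - 17*v^2 - 60*I*v^2 - 102*v + 8*I*v + 48*I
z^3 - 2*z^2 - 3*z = z*(z - 3)*(z + 1)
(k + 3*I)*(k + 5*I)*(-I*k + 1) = -I*k^3 + 9*k^2 + 23*I*k - 15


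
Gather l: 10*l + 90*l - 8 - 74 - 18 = 100*l - 100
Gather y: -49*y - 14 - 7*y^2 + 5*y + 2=-7*y^2 - 44*y - 12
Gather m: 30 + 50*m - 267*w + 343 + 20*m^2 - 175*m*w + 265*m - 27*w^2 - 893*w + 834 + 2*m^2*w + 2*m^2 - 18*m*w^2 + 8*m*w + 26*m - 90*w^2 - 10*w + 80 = m^2*(2*w + 22) + m*(-18*w^2 - 167*w + 341) - 117*w^2 - 1170*w + 1287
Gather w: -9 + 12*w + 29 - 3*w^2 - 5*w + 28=-3*w^2 + 7*w + 48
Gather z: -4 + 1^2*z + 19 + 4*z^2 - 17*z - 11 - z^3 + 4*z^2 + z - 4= -z^3 + 8*z^2 - 15*z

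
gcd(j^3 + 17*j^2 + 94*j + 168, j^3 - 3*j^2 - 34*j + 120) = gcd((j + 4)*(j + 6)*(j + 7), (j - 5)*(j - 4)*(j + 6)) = j + 6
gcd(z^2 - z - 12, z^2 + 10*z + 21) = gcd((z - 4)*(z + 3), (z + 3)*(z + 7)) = z + 3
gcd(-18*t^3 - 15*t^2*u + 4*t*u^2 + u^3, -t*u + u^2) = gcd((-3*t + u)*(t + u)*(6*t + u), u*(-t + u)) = 1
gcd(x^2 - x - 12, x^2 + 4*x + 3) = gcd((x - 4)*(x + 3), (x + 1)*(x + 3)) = x + 3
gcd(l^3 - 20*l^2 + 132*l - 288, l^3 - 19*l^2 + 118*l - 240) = l^2 - 14*l + 48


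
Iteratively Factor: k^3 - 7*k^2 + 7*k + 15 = (k - 5)*(k^2 - 2*k - 3) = (k - 5)*(k + 1)*(k - 3)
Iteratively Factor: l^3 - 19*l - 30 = (l - 5)*(l^2 + 5*l + 6) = (l - 5)*(l + 3)*(l + 2)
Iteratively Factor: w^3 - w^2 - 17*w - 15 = (w + 1)*(w^2 - 2*w - 15) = (w - 5)*(w + 1)*(w + 3)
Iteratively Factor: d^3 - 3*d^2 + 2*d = (d - 2)*(d^2 - d) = d*(d - 2)*(d - 1)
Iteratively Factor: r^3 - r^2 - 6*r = (r - 3)*(r^2 + 2*r) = (r - 3)*(r + 2)*(r)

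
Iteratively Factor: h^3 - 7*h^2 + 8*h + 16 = (h + 1)*(h^2 - 8*h + 16) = (h - 4)*(h + 1)*(h - 4)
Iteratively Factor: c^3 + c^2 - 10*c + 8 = (c - 1)*(c^2 + 2*c - 8) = (c - 1)*(c + 4)*(c - 2)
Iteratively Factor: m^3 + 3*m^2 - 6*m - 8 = (m + 1)*(m^2 + 2*m - 8) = (m + 1)*(m + 4)*(m - 2)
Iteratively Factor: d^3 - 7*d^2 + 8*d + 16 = (d - 4)*(d^2 - 3*d - 4) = (d - 4)*(d + 1)*(d - 4)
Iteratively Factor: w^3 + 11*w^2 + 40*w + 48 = (w + 4)*(w^2 + 7*w + 12) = (w + 3)*(w + 4)*(w + 4)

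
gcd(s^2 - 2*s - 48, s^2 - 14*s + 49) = 1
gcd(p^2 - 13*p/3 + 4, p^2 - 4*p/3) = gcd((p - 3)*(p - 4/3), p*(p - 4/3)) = p - 4/3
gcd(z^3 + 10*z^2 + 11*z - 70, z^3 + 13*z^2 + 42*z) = z + 7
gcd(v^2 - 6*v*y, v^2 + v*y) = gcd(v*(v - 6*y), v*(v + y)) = v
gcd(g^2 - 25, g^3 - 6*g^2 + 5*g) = g - 5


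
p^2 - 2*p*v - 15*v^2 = (p - 5*v)*(p + 3*v)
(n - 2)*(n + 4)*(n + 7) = n^3 + 9*n^2 + 6*n - 56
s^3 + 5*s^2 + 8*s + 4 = (s + 1)*(s + 2)^2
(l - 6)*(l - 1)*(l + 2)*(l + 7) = l^4 + 2*l^3 - 43*l^2 - 44*l + 84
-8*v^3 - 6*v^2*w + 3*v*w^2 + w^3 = (-2*v + w)*(v + w)*(4*v + w)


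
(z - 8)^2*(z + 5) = z^3 - 11*z^2 - 16*z + 320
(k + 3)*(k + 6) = k^2 + 9*k + 18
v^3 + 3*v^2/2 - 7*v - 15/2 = (v - 5/2)*(v + 1)*(v + 3)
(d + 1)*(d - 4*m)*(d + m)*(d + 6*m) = d^4 + 3*d^3*m + d^3 - 22*d^2*m^2 + 3*d^2*m - 24*d*m^3 - 22*d*m^2 - 24*m^3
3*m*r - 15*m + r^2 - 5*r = (3*m + r)*(r - 5)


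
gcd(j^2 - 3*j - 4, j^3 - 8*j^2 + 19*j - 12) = j - 4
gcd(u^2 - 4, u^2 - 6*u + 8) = u - 2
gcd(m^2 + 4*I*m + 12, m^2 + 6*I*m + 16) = m - 2*I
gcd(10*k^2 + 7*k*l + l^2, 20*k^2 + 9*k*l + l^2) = 5*k + l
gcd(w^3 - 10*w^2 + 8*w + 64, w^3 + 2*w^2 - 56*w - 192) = w - 8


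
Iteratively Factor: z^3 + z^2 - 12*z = (z - 3)*(z^2 + 4*z) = (z - 3)*(z + 4)*(z)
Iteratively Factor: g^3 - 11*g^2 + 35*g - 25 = (g - 5)*(g^2 - 6*g + 5) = (g - 5)*(g - 1)*(g - 5)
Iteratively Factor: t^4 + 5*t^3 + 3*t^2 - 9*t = (t + 3)*(t^3 + 2*t^2 - 3*t) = t*(t + 3)*(t^2 + 2*t - 3) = t*(t + 3)^2*(t - 1)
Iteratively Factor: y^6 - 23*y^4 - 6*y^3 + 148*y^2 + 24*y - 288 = (y + 2)*(y^5 - 2*y^4 - 19*y^3 + 32*y^2 + 84*y - 144) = (y - 4)*(y + 2)*(y^4 + 2*y^3 - 11*y^2 - 12*y + 36) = (y - 4)*(y + 2)*(y + 3)*(y^3 - y^2 - 8*y + 12) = (y - 4)*(y - 2)*(y + 2)*(y + 3)*(y^2 + y - 6) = (y - 4)*(y - 2)*(y + 2)*(y + 3)^2*(y - 2)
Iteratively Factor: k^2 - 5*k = (k)*(k - 5)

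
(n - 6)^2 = n^2 - 12*n + 36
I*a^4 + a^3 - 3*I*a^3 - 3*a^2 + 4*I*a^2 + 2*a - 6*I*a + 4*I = (a - 2)*(a - 2*I)*(a + I)*(I*a - I)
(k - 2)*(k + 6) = k^2 + 4*k - 12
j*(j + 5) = j^2 + 5*j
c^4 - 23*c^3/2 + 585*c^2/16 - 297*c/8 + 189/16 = (c - 7)*(c - 3)*(c - 3/4)^2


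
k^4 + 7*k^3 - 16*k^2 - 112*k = k*(k - 4)*(k + 4)*(k + 7)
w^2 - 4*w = w*(w - 4)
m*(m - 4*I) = m^2 - 4*I*m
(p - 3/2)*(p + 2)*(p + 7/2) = p^3 + 4*p^2 - 5*p/4 - 21/2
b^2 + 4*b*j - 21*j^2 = (b - 3*j)*(b + 7*j)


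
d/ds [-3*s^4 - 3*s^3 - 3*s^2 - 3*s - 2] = -12*s^3 - 9*s^2 - 6*s - 3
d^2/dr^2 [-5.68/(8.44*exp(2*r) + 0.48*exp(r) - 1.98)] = (-5.68*(16.88*exp(r) + 0.48)*(33.76*exp(r) + 0.96)*exp(r) + (191.7568*exp(r) + 2.7264)*(8.44*exp(2*r) + 0.48*exp(r) - 1.98))*exp(r)/(8.44*exp(2*r) + 0.48*exp(r) - 1.98)^3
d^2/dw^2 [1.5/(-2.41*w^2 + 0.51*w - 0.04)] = (17.4243*w^2 - 3.6873*w - 1.5*(4.82*w - 0.51)*(9.64*w - 1.02) + 0.2892)/(2.41*w^2 - 0.51*w + 0.04)^3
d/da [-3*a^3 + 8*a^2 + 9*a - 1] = -9*a^2 + 16*a + 9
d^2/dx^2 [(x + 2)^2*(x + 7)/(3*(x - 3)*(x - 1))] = 2*(89*x^3 - 51*x^2 - 597*x + 847)/(3*(x^6 - 12*x^5 + 57*x^4 - 136*x^3 + 171*x^2 - 108*x + 27))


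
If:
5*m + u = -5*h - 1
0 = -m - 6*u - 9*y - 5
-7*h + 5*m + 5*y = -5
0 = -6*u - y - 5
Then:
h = 1170/2737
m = -1256/2737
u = -2307/2737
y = 157/2737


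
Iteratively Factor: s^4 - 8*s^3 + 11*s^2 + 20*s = (s)*(s^3 - 8*s^2 + 11*s + 20) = s*(s - 5)*(s^2 - 3*s - 4) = s*(s - 5)*(s + 1)*(s - 4)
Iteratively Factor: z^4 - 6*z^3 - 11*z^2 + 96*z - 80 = (z - 1)*(z^3 - 5*z^2 - 16*z + 80) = (z - 5)*(z - 1)*(z^2 - 16) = (z - 5)*(z - 4)*(z - 1)*(z + 4)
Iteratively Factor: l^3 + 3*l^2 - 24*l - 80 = (l + 4)*(l^2 - l - 20) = (l + 4)^2*(l - 5)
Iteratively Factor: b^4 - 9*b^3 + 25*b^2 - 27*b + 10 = (b - 2)*(b^3 - 7*b^2 + 11*b - 5) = (b - 5)*(b - 2)*(b^2 - 2*b + 1) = (b - 5)*(b - 2)*(b - 1)*(b - 1)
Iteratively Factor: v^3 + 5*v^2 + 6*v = (v + 3)*(v^2 + 2*v) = (v + 2)*(v + 3)*(v)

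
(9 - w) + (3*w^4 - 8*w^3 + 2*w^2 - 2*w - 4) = 3*w^4 - 8*w^3 + 2*w^2 - 3*w + 5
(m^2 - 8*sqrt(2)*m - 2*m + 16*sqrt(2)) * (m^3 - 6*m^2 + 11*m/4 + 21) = m^5 - 8*sqrt(2)*m^4 - 8*m^4 + 59*m^3/4 + 64*sqrt(2)*m^3 - 118*sqrt(2)*m^2 + 31*m^2/2 - 124*sqrt(2)*m - 42*m + 336*sqrt(2)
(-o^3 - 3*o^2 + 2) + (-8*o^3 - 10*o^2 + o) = -9*o^3 - 13*o^2 + o + 2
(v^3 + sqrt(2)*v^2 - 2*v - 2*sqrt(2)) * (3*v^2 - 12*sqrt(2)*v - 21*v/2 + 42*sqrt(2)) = 3*v^5 - 9*sqrt(2)*v^4 - 21*v^4/2 - 30*v^3 + 63*sqrt(2)*v^3/2 + 18*sqrt(2)*v^2 + 105*v^2 - 63*sqrt(2)*v + 48*v - 168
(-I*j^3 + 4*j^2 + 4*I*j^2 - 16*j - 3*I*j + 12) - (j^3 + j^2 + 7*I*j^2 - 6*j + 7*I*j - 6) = -j^3 - I*j^3 + 3*j^2 - 3*I*j^2 - 10*j - 10*I*j + 18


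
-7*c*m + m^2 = m*(-7*c + m)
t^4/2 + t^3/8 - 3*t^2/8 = t^2*(t/2 + 1/2)*(t - 3/4)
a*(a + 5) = a^2 + 5*a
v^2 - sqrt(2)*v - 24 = (v - 4*sqrt(2))*(v + 3*sqrt(2))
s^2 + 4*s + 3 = (s + 1)*(s + 3)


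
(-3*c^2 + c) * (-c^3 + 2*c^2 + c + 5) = 3*c^5 - 7*c^4 - c^3 - 14*c^2 + 5*c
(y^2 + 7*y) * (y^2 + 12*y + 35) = y^4 + 19*y^3 + 119*y^2 + 245*y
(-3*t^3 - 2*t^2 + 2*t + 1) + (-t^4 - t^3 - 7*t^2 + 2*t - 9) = -t^4 - 4*t^3 - 9*t^2 + 4*t - 8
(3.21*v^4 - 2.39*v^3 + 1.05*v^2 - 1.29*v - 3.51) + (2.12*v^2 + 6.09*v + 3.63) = 3.21*v^4 - 2.39*v^3 + 3.17*v^2 + 4.8*v + 0.12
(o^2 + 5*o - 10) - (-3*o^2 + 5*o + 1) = 4*o^2 - 11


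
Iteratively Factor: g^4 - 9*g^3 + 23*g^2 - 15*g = (g - 5)*(g^3 - 4*g^2 + 3*g) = (g - 5)*(g - 1)*(g^2 - 3*g) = (g - 5)*(g - 3)*(g - 1)*(g)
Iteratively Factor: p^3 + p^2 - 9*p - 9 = (p + 1)*(p^2 - 9) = (p + 1)*(p + 3)*(p - 3)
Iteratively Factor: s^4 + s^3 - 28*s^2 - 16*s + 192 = (s + 4)*(s^3 - 3*s^2 - 16*s + 48) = (s - 3)*(s + 4)*(s^2 - 16) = (s - 4)*(s - 3)*(s + 4)*(s + 4)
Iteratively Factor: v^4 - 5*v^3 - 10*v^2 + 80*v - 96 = (v + 4)*(v^3 - 9*v^2 + 26*v - 24) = (v - 3)*(v + 4)*(v^2 - 6*v + 8) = (v - 3)*(v - 2)*(v + 4)*(v - 4)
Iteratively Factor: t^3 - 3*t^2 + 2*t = (t - 1)*(t^2 - 2*t) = t*(t - 1)*(t - 2)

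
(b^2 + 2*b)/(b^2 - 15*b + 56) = b*(b + 2)/(b^2 - 15*b + 56)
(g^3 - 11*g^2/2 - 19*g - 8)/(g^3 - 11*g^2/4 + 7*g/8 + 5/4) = 4*(g^2 - 6*g - 16)/(4*g^2 - 13*g + 10)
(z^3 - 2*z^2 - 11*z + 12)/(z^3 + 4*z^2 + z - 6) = (z - 4)/(z + 2)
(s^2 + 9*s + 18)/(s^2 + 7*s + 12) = (s + 6)/(s + 4)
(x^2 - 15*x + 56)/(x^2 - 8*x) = (x - 7)/x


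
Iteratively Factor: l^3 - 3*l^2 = (l)*(l^2 - 3*l) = l*(l - 3)*(l)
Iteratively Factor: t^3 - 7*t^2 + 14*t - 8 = (t - 2)*(t^2 - 5*t + 4) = (t - 4)*(t - 2)*(t - 1)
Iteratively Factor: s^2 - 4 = (s + 2)*(s - 2)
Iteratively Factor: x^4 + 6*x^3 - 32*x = (x + 4)*(x^3 + 2*x^2 - 8*x) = (x - 2)*(x + 4)*(x^2 + 4*x) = (x - 2)*(x + 4)^2*(x)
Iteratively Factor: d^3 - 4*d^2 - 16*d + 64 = (d - 4)*(d^2 - 16) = (d - 4)*(d + 4)*(d - 4)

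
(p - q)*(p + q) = p^2 - q^2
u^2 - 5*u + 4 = (u - 4)*(u - 1)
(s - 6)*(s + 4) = s^2 - 2*s - 24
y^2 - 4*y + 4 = (y - 2)^2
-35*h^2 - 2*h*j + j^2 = (-7*h + j)*(5*h + j)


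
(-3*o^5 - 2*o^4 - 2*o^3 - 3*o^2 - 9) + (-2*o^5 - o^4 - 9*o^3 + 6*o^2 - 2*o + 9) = -5*o^5 - 3*o^4 - 11*o^3 + 3*o^2 - 2*o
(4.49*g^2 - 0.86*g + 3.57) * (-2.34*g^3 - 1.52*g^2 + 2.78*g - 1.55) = -10.5066*g^5 - 4.8124*g^4 + 5.4356*g^3 - 14.7767*g^2 + 11.2576*g - 5.5335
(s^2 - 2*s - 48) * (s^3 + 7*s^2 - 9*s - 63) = s^5 + 5*s^4 - 71*s^3 - 381*s^2 + 558*s + 3024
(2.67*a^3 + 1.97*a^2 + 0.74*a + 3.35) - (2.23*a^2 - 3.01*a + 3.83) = 2.67*a^3 - 0.26*a^2 + 3.75*a - 0.48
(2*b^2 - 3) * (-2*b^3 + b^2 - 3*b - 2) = -4*b^5 + 2*b^4 - 7*b^2 + 9*b + 6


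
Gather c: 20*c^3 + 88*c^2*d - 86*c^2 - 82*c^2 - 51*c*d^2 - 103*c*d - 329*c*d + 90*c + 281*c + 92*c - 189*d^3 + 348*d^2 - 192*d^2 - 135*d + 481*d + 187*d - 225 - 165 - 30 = 20*c^3 + c^2*(88*d - 168) + c*(-51*d^2 - 432*d + 463) - 189*d^3 + 156*d^2 + 533*d - 420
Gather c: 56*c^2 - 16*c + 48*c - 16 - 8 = 56*c^2 + 32*c - 24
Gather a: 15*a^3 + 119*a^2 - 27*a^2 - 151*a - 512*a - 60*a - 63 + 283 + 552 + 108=15*a^3 + 92*a^2 - 723*a + 880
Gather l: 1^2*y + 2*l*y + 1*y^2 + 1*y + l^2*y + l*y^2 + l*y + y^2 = l^2*y + l*(y^2 + 3*y) + 2*y^2 + 2*y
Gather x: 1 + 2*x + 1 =2*x + 2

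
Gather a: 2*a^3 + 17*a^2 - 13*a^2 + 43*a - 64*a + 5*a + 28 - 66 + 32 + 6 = 2*a^3 + 4*a^2 - 16*a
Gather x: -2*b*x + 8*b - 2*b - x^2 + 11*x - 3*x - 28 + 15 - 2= 6*b - x^2 + x*(8 - 2*b) - 15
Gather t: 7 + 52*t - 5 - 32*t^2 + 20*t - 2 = -32*t^2 + 72*t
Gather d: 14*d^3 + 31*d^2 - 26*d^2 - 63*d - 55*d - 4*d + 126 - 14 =14*d^3 + 5*d^2 - 122*d + 112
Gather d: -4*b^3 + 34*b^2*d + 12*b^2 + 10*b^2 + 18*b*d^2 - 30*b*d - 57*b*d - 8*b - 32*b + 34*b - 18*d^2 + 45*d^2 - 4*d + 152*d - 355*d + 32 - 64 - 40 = -4*b^3 + 22*b^2 - 6*b + d^2*(18*b + 27) + d*(34*b^2 - 87*b - 207) - 72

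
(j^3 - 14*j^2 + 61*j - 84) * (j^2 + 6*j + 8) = j^5 - 8*j^4 - 15*j^3 + 170*j^2 - 16*j - 672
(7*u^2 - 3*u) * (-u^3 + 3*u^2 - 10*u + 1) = -7*u^5 + 24*u^4 - 79*u^3 + 37*u^2 - 3*u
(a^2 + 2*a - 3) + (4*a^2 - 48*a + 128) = 5*a^2 - 46*a + 125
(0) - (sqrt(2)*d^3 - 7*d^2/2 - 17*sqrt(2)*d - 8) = -sqrt(2)*d^3 + 7*d^2/2 + 17*sqrt(2)*d + 8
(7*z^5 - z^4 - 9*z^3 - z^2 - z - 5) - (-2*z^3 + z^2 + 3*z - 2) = 7*z^5 - z^4 - 7*z^3 - 2*z^2 - 4*z - 3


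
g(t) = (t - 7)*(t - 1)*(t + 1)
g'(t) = (t - 7)*(t - 1) + (t - 7)*(t + 1) + (t - 1)*(t + 1) = 3*t^2 - 14*t - 1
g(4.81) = -48.48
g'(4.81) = 1.07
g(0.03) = 6.96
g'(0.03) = -1.42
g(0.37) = 5.72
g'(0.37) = -5.77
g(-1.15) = -2.63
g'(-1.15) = 19.07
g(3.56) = -40.16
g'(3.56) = -12.82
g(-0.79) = 2.93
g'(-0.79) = 11.93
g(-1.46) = -9.57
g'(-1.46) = 25.83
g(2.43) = -22.42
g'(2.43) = -17.31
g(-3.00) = -80.00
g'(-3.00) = 68.00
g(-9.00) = -1280.00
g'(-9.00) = 368.00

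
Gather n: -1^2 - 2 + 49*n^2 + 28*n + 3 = 49*n^2 + 28*n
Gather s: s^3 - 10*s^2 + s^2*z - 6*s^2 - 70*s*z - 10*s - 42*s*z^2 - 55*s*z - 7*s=s^3 + s^2*(z - 16) + s*(-42*z^2 - 125*z - 17)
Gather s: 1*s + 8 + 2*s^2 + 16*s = 2*s^2 + 17*s + 8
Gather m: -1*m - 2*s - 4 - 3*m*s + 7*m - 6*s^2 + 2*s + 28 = m*(6 - 3*s) - 6*s^2 + 24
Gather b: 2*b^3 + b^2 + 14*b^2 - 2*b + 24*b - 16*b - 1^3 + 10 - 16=2*b^3 + 15*b^2 + 6*b - 7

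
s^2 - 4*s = s*(s - 4)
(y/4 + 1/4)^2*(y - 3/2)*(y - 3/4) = y^4/16 - y^3/64 - 19*y^2/128 + 9/128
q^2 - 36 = (q - 6)*(q + 6)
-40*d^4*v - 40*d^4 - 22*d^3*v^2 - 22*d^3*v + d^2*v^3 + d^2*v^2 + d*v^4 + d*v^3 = (-5*d + v)*(2*d + v)*(4*d + v)*(d*v + d)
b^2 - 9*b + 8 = (b - 8)*(b - 1)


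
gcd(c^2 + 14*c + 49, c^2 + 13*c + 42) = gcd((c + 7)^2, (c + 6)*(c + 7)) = c + 7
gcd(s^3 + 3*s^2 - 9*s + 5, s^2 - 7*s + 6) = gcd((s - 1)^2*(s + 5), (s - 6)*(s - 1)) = s - 1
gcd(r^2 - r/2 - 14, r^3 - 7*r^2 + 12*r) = r - 4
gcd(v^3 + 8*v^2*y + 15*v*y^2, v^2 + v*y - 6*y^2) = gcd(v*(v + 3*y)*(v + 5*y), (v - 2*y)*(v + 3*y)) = v + 3*y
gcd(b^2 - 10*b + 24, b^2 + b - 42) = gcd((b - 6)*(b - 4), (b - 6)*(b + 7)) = b - 6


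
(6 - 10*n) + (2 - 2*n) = 8 - 12*n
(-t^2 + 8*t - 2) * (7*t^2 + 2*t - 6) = -7*t^4 + 54*t^3 + 8*t^2 - 52*t + 12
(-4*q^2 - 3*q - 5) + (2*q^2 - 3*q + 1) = -2*q^2 - 6*q - 4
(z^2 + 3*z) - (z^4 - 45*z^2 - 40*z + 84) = -z^4 + 46*z^2 + 43*z - 84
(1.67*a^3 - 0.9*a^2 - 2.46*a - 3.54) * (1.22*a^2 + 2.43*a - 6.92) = 2.0374*a^5 + 2.9601*a^4 - 16.7446*a^3 - 4.0686*a^2 + 8.421*a + 24.4968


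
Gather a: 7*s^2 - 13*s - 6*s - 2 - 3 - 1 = 7*s^2 - 19*s - 6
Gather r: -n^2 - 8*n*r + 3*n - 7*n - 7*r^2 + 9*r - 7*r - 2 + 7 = -n^2 - 4*n - 7*r^2 + r*(2 - 8*n) + 5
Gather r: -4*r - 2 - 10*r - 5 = -14*r - 7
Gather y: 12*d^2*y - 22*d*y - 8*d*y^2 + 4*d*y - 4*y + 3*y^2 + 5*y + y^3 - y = y^3 + y^2*(3 - 8*d) + y*(12*d^2 - 18*d)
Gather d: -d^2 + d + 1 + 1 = -d^2 + d + 2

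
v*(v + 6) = v^2 + 6*v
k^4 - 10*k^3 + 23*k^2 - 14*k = k*(k - 7)*(k - 2)*(k - 1)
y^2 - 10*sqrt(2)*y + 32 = (y - 8*sqrt(2))*(y - 2*sqrt(2))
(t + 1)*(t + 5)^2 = t^3 + 11*t^2 + 35*t + 25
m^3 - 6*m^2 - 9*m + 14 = (m - 7)*(m - 1)*(m + 2)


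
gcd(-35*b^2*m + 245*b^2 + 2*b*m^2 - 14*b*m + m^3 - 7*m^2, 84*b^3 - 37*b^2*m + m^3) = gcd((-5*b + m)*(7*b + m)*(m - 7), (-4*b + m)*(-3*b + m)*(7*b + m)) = 7*b + m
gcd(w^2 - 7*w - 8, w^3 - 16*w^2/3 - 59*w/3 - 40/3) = w^2 - 7*w - 8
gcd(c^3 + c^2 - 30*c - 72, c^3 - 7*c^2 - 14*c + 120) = c^2 - 2*c - 24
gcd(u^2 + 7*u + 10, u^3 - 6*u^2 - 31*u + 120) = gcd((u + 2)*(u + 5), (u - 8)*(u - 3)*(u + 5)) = u + 5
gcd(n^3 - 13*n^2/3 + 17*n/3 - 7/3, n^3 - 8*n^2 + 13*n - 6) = n^2 - 2*n + 1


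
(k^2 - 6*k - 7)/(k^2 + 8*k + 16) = (k^2 - 6*k - 7)/(k^2 + 8*k + 16)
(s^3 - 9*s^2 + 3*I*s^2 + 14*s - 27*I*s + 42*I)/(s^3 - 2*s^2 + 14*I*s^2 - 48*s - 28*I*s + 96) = (s^2 + s*(-7 + 3*I) - 21*I)/(s^2 + 14*I*s - 48)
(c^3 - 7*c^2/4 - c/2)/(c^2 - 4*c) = (4*c^2 - 7*c - 2)/(4*(c - 4))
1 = 1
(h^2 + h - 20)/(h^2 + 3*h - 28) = (h + 5)/(h + 7)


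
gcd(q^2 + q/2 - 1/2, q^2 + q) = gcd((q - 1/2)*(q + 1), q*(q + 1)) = q + 1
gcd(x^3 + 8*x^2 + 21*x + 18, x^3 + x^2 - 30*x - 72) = x + 3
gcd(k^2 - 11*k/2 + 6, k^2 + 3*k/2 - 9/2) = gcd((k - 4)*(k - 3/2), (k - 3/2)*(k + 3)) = k - 3/2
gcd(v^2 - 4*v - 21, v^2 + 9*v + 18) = v + 3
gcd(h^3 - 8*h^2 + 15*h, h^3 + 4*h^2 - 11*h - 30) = h - 3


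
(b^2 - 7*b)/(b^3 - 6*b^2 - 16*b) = (7 - b)/(-b^2 + 6*b + 16)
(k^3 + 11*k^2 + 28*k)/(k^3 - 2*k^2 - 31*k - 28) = k*(k + 7)/(k^2 - 6*k - 7)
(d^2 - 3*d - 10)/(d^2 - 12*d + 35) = (d + 2)/(d - 7)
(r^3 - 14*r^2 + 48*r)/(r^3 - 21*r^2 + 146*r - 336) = r/(r - 7)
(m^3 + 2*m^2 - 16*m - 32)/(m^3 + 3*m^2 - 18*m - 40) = (m + 4)/(m + 5)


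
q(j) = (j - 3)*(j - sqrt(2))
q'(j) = 2*j - 3 - sqrt(2)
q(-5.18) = 53.94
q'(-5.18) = -14.77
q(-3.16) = 28.18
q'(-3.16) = -10.73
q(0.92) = 1.03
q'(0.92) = -2.57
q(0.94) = 0.98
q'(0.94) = -2.53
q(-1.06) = 10.05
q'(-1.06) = -6.53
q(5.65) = 11.22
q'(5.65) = 6.89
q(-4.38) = 42.76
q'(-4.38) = -13.17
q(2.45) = -0.57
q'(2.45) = 0.49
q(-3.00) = 26.49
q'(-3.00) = -10.41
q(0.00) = 4.24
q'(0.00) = -4.41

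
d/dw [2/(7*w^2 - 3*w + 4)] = 2*(3 - 14*w)/(7*w^2 - 3*w + 4)^2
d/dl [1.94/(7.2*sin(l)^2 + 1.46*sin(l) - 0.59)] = -(27.936*sin(l) + 2.8324)*cos(l)/(7.2*sin(l)^2 + 1.46*sin(l) - 0.59)^2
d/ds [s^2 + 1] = 2*s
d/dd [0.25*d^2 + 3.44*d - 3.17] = 0.5*d + 3.44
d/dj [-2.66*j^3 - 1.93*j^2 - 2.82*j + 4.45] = -7.98*j^2 - 3.86*j - 2.82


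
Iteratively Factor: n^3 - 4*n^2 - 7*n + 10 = (n + 2)*(n^2 - 6*n + 5) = (n - 1)*(n + 2)*(n - 5)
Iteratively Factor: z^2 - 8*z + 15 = (z - 5)*(z - 3)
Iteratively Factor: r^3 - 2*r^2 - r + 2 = (r - 2)*(r^2 - 1) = (r - 2)*(r - 1)*(r + 1)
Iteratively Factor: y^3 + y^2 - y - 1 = (y - 1)*(y^2 + 2*y + 1) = (y - 1)*(y + 1)*(y + 1)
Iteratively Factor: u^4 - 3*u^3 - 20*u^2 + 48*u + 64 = (u + 4)*(u^3 - 7*u^2 + 8*u + 16) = (u - 4)*(u + 4)*(u^2 - 3*u - 4) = (u - 4)*(u + 1)*(u + 4)*(u - 4)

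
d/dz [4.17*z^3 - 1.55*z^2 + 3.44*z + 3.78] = 12.51*z^2 - 3.1*z + 3.44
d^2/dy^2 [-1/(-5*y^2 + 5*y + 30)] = 2*(y^2 - y - (2*y - 1)^2 - 6)/(5*(-y^2 + y + 6)^3)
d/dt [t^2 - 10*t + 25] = 2*t - 10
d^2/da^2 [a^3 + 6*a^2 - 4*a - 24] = 6*a + 12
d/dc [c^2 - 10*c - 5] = 2*c - 10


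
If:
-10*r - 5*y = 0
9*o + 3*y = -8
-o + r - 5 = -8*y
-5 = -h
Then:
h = 5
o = -50/47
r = -37/141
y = 74/141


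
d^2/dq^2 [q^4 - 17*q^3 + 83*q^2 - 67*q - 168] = 12*q^2 - 102*q + 166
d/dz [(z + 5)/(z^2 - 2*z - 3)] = (z^2 - 2*z - 2*(z - 1)*(z + 5) - 3)/(-z^2 + 2*z + 3)^2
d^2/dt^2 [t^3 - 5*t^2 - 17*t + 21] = 6*t - 10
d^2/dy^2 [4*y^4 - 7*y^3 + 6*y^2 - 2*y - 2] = 48*y^2 - 42*y + 12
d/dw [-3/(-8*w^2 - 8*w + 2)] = 6*(-2*w - 1)/(4*w^2 + 4*w - 1)^2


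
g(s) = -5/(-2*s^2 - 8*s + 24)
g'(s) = -5*(4*s + 8)/(-2*s^2 - 8*s + 24)^2 = 5*(-s - 2)/(s^2 + 4*s - 12)^2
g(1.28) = -0.48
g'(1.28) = -0.60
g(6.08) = 0.05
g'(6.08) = -0.02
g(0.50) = -0.26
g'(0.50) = -0.13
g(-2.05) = -0.16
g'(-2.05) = 0.00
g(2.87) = 0.32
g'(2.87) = -0.41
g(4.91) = 0.08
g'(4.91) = -0.03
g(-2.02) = -0.16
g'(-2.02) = 0.00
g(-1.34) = -0.16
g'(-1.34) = -0.01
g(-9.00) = 0.08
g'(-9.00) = 0.03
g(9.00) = 0.02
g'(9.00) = 0.00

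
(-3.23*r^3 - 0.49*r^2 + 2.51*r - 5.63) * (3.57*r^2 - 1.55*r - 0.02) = -11.5311*r^5 + 3.2572*r^4 + 9.7848*r^3 - 23.9798*r^2 + 8.6763*r + 0.1126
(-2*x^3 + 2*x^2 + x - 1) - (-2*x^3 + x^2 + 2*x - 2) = x^2 - x + 1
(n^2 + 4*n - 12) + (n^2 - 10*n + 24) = 2*n^2 - 6*n + 12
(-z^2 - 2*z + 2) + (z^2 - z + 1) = 3 - 3*z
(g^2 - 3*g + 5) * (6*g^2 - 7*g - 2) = 6*g^4 - 25*g^3 + 49*g^2 - 29*g - 10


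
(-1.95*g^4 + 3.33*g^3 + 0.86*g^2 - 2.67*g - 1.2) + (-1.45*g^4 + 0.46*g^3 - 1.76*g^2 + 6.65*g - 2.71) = -3.4*g^4 + 3.79*g^3 - 0.9*g^2 + 3.98*g - 3.91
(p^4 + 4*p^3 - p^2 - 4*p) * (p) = p^5 + 4*p^4 - p^3 - 4*p^2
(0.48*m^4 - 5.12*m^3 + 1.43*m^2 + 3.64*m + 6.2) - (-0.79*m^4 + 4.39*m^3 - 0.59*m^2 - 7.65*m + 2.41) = 1.27*m^4 - 9.51*m^3 + 2.02*m^2 + 11.29*m + 3.79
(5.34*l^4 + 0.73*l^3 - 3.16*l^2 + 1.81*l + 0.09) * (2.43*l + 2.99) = 12.9762*l^5 + 17.7405*l^4 - 5.4961*l^3 - 5.0501*l^2 + 5.6306*l + 0.2691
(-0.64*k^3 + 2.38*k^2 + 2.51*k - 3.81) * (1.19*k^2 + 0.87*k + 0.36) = -0.7616*k^5 + 2.2754*k^4 + 4.8271*k^3 - 1.4934*k^2 - 2.4111*k - 1.3716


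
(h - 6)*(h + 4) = h^2 - 2*h - 24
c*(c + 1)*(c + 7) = c^3 + 8*c^2 + 7*c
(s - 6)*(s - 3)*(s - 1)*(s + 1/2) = s^4 - 19*s^3/2 + 22*s^2 - 9*s/2 - 9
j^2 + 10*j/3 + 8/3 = (j + 4/3)*(j + 2)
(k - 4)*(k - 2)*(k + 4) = k^3 - 2*k^2 - 16*k + 32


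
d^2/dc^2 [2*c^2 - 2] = 4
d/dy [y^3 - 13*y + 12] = 3*y^2 - 13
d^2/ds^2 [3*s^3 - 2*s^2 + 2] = 18*s - 4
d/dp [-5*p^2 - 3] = -10*p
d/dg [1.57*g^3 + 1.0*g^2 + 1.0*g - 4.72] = 4.71*g^2 + 2.0*g + 1.0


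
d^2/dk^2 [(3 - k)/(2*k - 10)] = -2/(k - 5)^3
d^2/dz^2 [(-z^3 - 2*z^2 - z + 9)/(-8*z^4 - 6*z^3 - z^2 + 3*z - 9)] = 2*(64*z^9 + 384*z^8 + 648*z^7 - 5158*z^6 - 6870*z^5 - 4446*z^4 - 1451*z^3 + 3888*z^2 + 1755*z + 189)/(512*z^12 + 1152*z^11 + 1056*z^10 - 72*z^9 + 996*z^8 + 2142*z^7 + 1513*z^6 - 819*z^5 + 1026*z^4 + 1269*z^3 + 486*z^2 - 729*z + 729)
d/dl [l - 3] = 1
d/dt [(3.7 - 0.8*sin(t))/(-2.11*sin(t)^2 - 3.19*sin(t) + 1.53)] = (-1.688*sin(t)^2 + 15.614*sin(t) + 10.579)*cos(t)/(4.4521*sin(t)^4 + 13.4618*sin(t)^3 + 3.7195*sin(t)^2 - 9.7614*sin(t) + 2.3409)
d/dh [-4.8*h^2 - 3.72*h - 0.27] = -9.6*h - 3.72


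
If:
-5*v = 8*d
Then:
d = -5*v/8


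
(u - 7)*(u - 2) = u^2 - 9*u + 14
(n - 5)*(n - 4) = n^2 - 9*n + 20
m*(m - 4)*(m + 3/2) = m^3 - 5*m^2/2 - 6*m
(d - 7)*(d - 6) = d^2 - 13*d + 42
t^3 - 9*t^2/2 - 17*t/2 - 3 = (t - 6)*(t + 1/2)*(t + 1)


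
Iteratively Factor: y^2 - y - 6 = (y + 2)*(y - 3)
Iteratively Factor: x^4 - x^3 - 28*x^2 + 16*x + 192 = (x - 4)*(x^3 + 3*x^2 - 16*x - 48) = (x - 4)*(x + 4)*(x^2 - x - 12) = (x - 4)^2*(x + 4)*(x + 3)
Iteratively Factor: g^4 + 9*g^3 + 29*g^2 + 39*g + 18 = (g + 3)*(g^3 + 6*g^2 + 11*g + 6) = (g + 3)^2*(g^2 + 3*g + 2) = (g + 2)*(g + 3)^2*(g + 1)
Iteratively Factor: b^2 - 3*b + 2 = (b - 1)*(b - 2)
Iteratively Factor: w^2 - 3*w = (w - 3)*(w)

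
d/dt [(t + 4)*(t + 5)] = 2*t + 9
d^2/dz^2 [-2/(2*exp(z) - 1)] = (-8*exp(z) - 4)*exp(z)/(2*exp(z) - 1)^3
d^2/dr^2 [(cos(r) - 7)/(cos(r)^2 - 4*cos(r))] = (8*(cos(r) - 7)*(cos(r) - 2)^2*sin(r)^2 - (cos(r) - 4)^2*cos(r)^3 + 2*(cos(r) - 4)*(14*cos(r) - 10*cos(2*r) + cos(3*r) + 1)*cos(r))/((cos(r) - 4)^3*cos(r)^3)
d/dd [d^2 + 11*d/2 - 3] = 2*d + 11/2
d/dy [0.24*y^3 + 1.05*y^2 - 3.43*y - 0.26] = 0.72*y^2 + 2.1*y - 3.43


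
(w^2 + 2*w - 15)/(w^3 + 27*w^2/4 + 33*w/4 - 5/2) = 4*(w - 3)/(4*w^2 + 7*w - 2)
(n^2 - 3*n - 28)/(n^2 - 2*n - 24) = (n - 7)/(n - 6)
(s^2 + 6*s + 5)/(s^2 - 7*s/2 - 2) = 2*(s^2 + 6*s + 5)/(2*s^2 - 7*s - 4)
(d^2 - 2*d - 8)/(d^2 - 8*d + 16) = (d + 2)/(d - 4)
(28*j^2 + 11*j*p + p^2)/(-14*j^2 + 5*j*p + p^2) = (4*j + p)/(-2*j + p)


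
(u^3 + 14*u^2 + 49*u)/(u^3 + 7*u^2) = (u + 7)/u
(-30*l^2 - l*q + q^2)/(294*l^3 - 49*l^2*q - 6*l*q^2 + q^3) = (5*l + q)/(-49*l^2 + q^2)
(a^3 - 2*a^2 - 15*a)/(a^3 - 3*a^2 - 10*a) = (a + 3)/(a + 2)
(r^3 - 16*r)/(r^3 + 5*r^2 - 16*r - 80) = r/(r + 5)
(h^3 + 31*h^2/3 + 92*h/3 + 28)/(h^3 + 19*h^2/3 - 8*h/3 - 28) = (h + 2)/(h - 2)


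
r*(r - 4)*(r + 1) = r^3 - 3*r^2 - 4*r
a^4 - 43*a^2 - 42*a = a*(a - 7)*(a + 1)*(a + 6)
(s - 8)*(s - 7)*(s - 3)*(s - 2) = s^4 - 20*s^3 + 137*s^2 - 370*s + 336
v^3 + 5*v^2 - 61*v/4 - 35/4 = (v - 5/2)*(v + 1/2)*(v + 7)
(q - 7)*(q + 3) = q^2 - 4*q - 21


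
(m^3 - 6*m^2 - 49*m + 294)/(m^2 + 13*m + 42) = (m^2 - 13*m + 42)/(m + 6)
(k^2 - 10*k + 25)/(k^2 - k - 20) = (k - 5)/(k + 4)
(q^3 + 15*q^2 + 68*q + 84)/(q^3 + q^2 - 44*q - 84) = (q + 7)/(q - 7)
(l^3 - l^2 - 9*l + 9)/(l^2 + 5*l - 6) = (l^2 - 9)/(l + 6)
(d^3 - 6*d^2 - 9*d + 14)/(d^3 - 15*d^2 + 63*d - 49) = (d + 2)/(d - 7)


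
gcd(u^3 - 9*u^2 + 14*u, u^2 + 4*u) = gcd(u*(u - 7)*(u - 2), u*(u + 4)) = u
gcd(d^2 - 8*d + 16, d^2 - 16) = d - 4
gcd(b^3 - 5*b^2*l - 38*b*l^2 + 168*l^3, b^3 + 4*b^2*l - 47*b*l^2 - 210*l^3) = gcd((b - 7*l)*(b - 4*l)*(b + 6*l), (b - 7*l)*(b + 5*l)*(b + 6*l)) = b^2 - b*l - 42*l^2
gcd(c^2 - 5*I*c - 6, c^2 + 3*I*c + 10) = c - 2*I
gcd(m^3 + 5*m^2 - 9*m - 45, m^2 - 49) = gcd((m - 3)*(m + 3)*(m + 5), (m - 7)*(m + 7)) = 1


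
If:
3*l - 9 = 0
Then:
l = 3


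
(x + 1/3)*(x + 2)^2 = x^3 + 13*x^2/3 + 16*x/3 + 4/3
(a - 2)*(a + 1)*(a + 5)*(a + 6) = a^4 + 10*a^3 + 17*a^2 - 52*a - 60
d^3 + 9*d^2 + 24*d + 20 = (d + 2)^2*(d + 5)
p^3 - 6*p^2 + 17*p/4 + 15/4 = (p - 5)*(p - 3/2)*(p + 1/2)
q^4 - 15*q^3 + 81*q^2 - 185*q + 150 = (q - 5)^2*(q - 3)*(q - 2)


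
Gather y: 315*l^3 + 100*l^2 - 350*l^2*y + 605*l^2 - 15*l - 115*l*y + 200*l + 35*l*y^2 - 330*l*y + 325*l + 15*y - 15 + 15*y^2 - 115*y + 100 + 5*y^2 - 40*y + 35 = 315*l^3 + 705*l^2 + 510*l + y^2*(35*l + 20) + y*(-350*l^2 - 445*l - 140) + 120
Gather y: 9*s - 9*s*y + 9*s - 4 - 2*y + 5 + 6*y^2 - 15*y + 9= 18*s + 6*y^2 + y*(-9*s - 17) + 10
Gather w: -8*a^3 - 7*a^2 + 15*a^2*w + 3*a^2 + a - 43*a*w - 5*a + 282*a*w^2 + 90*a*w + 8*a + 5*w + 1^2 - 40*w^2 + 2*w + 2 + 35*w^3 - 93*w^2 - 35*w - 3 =-8*a^3 - 4*a^2 + 4*a + 35*w^3 + w^2*(282*a - 133) + w*(15*a^2 + 47*a - 28)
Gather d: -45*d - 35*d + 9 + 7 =16 - 80*d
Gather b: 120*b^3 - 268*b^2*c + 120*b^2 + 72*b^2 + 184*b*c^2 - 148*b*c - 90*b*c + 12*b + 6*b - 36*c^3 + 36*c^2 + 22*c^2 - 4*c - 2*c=120*b^3 + b^2*(192 - 268*c) + b*(184*c^2 - 238*c + 18) - 36*c^3 + 58*c^2 - 6*c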